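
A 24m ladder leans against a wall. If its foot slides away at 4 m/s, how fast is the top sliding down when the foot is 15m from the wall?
20√39/39 ≈ 3.203 m/s

x² + y² = 24²
2x·dx/dt + 2y·dy/dt = 0
dy/dt = -x/y · dx/dt = -15/(3√39) · 4 = -20√39/39 m/s
The top is descending at 20√39/39 ≈ 3.203 m/s.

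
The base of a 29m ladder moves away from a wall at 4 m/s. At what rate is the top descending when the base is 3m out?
3√13/26 ≈ 0.416 m/s

x² + y² = 29²
2x·dx/dt + 2y·dy/dt = 0
dy/dt = -x/y · dx/dt = -3/(8√13) · 4 = -3√13/26 m/s
The top is descending at 3√13/26 ≈ 0.416 m/s.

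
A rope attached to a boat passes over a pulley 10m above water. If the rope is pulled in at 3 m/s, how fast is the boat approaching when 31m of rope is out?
31√861/287 ≈ 3.169 m/s

rope² = x² + 10²
x = √(31² - 10²) = √861
dx/dt = (rope/x) · d(rope)/dt = (31/√861) · (-3) = -31√861/287 m/s
The boat approaches at 31√861/287 ≈ 3.169 m/s.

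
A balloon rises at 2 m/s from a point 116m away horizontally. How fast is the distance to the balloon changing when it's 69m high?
138√18217/18217 ≈ 1.022 m/s

z² = 116² + y²
z = √(116² + 69²) = √18217
dz/dt = y/z · dy/dt = 69/√18217 · 2 = 138√18217/18217 ≈ 1.022 m/s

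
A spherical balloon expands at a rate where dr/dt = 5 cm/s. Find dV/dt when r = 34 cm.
23120π cm³/s

V = (4/3)πr³
dV/dt = dV/dr · dr/dt = 4πr² · 5
At r = 34: dV/dt = 23120π cm³/s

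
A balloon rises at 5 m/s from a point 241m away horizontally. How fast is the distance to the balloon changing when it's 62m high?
62√2477/2477 ≈ 1.246 m/s

z² = 241² + y²
z = √(241² + 62²) = 5√2477
dz/dt = y/z · dy/dt = 62/(5√2477) · 5 = 62√2477/2477 ≈ 1.246 m/s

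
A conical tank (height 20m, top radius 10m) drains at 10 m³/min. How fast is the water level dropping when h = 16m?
5/(32π) ≈ 0.04974 m/min

r/h = 10/20, so r = (1/2)h
V = (1/3)πr²h = (1/3)π((1/2)h)²h = (1/12)πh³
dV/dh = (1/4)πh²
dh/dt = (dV/dt)/(dV/dh) = -10/((1/4)π·16²) = -5/(32π) m/min
The level is dropping at 5/(32π) ≈ 0.04974 m/min.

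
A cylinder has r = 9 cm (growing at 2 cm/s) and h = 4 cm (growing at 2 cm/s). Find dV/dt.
306π cm³/s

V = πr²h
dV/dt = 2πrh·dr/dt + πr²·dh/dt
= 2π(9)(4)(2) + π(9)²(2)
= 306π cm³/s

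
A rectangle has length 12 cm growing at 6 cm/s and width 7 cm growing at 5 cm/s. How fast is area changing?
102 cm²/s

A = lw
dA/dt = w·dl/dt + l·dw/dt = 7·6 + 12·5 = 102 cm²/s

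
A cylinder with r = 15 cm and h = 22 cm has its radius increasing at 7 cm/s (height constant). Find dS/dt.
728π cm²/s

S = 2πrh + 2πr² (lateral + bases)
dS/dt = (2πh + 4πr)·dr/dt = (2π·22 + 4π·15)·7
= 728π cm²/s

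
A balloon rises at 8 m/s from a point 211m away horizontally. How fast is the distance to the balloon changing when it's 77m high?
308√2018/5045 ≈ 2.743 m/s

z² = 211² + y²
z = √(211² + 77²) = 5√2018
dz/dt = y/z · dy/dt = 77/(5√2018) · 8 = 308√2018/5045 ≈ 2.743 m/s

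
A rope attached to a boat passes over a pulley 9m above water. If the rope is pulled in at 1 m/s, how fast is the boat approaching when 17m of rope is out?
17√13/52 ≈ 1.179 m/s

rope² = x² + 9²
x = √(17² - 9²) = 4√13
dx/dt = (rope/x) · d(rope)/dt = (17/(4√13)) · (-1) = -17√13/52 m/s
The boat approaches at 17√13/52 ≈ 1.179 m/s.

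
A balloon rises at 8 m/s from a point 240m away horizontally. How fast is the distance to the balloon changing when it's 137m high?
1096√76369/76369 ≈ 3.966 m/s

z² = 240² + y²
z = √(240² + 137²) = √76369
dz/dt = y/z · dy/dt = 137/√76369 · 8 = 1096√76369/76369 ≈ 3.966 m/s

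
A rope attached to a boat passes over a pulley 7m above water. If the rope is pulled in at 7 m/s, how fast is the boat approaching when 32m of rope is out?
224√39/195 ≈ 7.174 m/s

rope² = x² + 7²
x = √(32² - 7²) = 5√39
dx/dt = (rope/x) · d(rope)/dt = (32/(5√39)) · (-7) = -224√39/195 m/s
The boat approaches at 224√39/195 ≈ 7.174 m/s.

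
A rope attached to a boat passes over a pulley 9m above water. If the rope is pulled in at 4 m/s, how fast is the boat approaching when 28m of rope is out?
112√703/703 ≈ 4.224 m/s

rope² = x² + 9²
x = √(28² - 9²) = √703
dx/dt = (rope/x) · d(rope)/dt = (28/√703) · (-4) = -112√703/703 m/s
The boat approaches at 112√703/703 ≈ 4.224 m/s.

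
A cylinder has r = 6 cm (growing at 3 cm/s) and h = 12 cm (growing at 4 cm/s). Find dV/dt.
576π cm³/s

V = πr²h
dV/dt = 2πrh·dr/dt + πr²·dh/dt
= 2π(6)(12)(3) + π(6)²(4)
= 576π cm³/s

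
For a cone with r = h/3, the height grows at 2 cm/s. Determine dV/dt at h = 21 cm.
98π cm³/s

V = (1/3)π(h/3)²h = πh³/27
dV/dt = πh²/9 · 2
At h = 21: dV/dt = 98π cm³/s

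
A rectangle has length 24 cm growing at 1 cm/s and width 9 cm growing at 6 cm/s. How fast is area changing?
153 cm²/s

A = lw
dA/dt = w·dl/dt + l·dw/dt = 9·1 + 24·6 = 153 cm²/s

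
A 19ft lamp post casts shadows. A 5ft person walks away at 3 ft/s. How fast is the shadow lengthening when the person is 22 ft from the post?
15/14 ft/s

By similar triangles: 19/(x+s) = 5/s
Solving: s = 5x/14
ds/dt = 5/14 · dx/dt = 5/14 · 3 = 15/14 ft/s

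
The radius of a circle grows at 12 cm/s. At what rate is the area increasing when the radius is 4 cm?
96π cm²/s

A = πr²
dA/dt = 2πr · dr/dt = 2π(4)(12) = 96π cm²/s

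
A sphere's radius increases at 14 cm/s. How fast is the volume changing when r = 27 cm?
40824π cm³/s

V = (4/3)πr³
dV/dt = dV/dr · dr/dt = 4πr² · 14
At r = 27: dV/dt = 40824π cm³/s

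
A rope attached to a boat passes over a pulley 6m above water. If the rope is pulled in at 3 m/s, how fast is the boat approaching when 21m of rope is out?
7√5/5 ≈ 3.13 m/s

rope² = x² + 6²
x = √(21² - 6²) = 9√5
dx/dt = (rope/x) · d(rope)/dt = (21/(9√5)) · (-3) = -7√5/5 m/s
The boat approaches at 7√5/5 ≈ 3.13 m/s.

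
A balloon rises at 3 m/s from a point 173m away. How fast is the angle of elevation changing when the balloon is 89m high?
0.013712 rad/s

tan(θ) = y/173
sec²(θ) · dθ/dt = (1/173) · dy/dt
dθ/dt = cos²(θ)/173 · 3 = 173/(173² + 89²) · 3
dθ/dt = 0.013712 rad/s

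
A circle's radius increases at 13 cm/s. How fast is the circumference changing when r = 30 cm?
26π cm/s

C = 2πr
dC/dt = 2π · dr/dt = 2π · 13 = 26π cm/s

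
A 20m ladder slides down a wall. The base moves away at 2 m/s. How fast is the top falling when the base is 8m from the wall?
4√21/21 ≈ 0.8729 m/s

x² + y² = 20²
2x·dx/dt + 2y·dy/dt = 0
dy/dt = -x/y · dx/dt = -8/(4√21) · 2 = -4√21/21 m/s
The top is descending at 4√21/21 ≈ 0.8729 m/s.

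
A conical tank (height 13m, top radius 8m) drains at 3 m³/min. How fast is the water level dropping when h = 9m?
169/(1728π) ≈ 0.03113 m/min

r/h = 8/13, so r = (8/13)h
V = (1/3)πr²h = (1/3)π((8/13)h)²h = (64/507)πh³
dV/dh = (64/169)πh²
dh/dt = (dV/dt)/(dV/dh) = -3/((64/169)π·9²) = -169/(1728π) m/min
The level is dropping at 169/(1728π) ≈ 0.03113 m/min.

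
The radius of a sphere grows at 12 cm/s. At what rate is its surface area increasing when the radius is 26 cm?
2496π cm²/s

S = 4πr²
dS/dt = dS/dr · dr/dt = 8πr · 12
At r = 26: dS/dt = 2496π cm²/s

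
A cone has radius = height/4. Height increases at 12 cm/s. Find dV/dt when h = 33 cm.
3267π/4 cm³/s

V = (1/3)π(h/4)²h = πh³/48
dV/dt = πh²/16 · 12
At h = 33: dV/dt = 3267π/4 cm³/s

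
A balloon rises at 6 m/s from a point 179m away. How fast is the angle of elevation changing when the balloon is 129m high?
0.022062 rad/s

tan(θ) = y/179
sec²(θ) · dθ/dt = (1/179) · dy/dt
dθ/dt = cos²(θ)/179 · 6 = 179/(179² + 129²) · 6
dθ/dt = 0.022062 rad/s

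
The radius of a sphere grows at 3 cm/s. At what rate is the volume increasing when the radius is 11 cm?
1452π cm³/s

V = (4/3)πr³
dV/dt = dV/dr · dr/dt = 4πr² · 3
At r = 11: dV/dt = 1452π cm³/s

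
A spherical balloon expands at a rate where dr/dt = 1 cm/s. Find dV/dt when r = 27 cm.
2916π cm³/s

V = (4/3)πr³
dV/dt = dV/dr · dr/dt = 4πr² · 1
At r = 27: dV/dt = 2916π cm³/s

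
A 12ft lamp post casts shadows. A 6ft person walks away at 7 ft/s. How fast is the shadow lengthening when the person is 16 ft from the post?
7 ft/s

By similar triangles: 12/(x+s) = 6/s
Solving: s = 6x/6
ds/dt = 6/6 · dx/dt = 1 · 7 = 7 ft/s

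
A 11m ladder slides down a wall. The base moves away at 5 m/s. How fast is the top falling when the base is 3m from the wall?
15√7/28 ≈ 1.417 m/s

x² + y² = 11²
2x·dx/dt + 2y·dy/dt = 0
dy/dt = -x/y · dx/dt = -3/(4√7) · 5 = -15√7/28 m/s
The top is descending at 15√7/28 ≈ 1.417 m/s.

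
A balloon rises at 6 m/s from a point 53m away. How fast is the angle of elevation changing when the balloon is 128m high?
0.016569 rad/s

tan(θ) = y/53
sec²(θ) · dθ/dt = (1/53) · dy/dt
dθ/dt = cos²(θ)/53 · 6 = 53/(53² + 128²) · 6
dθ/dt = 0.016569 rad/s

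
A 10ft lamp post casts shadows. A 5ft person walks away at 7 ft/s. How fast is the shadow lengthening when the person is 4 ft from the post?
7 ft/s

By similar triangles: 10/(x+s) = 5/s
Solving: s = 5x/5
ds/dt = 5/5 · dx/dt = 1 · 7 = 7 ft/s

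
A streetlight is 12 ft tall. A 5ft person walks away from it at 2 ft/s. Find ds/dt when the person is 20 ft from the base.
10/7 ft/s

By similar triangles: 12/(x+s) = 5/s
Solving: s = 5x/7
ds/dt = 5/7 · dx/dt = 5/7 · 2 = 10/7 ft/s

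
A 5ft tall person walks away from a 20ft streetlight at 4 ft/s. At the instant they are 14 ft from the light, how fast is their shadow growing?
4/3 ft/s

By similar triangles: 20/(x+s) = 5/s
Solving: s = 5x/15
ds/dt = 5/15 · dx/dt = 1/3 · 4 = 4/3 ft/s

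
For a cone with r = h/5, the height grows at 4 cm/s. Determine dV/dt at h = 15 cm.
36π cm³/s

V = (1/3)π(h/5)²h = πh³/75
dV/dt = πh²/25 · 4
At h = 15: dV/dt = 36π cm³/s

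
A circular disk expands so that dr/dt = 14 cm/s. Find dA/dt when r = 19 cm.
532π cm²/s

A = πr²
dA/dt = 2πr · dr/dt = 2π(19)(14) = 532π cm²/s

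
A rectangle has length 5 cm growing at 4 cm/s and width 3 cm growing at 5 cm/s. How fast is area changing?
37 cm²/s

A = lw
dA/dt = w·dl/dt + l·dw/dt = 3·4 + 5·5 = 37 cm²/s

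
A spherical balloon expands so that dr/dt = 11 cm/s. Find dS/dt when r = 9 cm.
792π cm²/s

S = 4πr²
dS/dt = dS/dr · dr/dt = 8πr · 11
At r = 9: dS/dt = 792π cm²/s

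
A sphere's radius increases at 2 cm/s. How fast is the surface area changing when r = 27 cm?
432π cm²/s

S = 4πr²
dS/dt = dS/dr · dr/dt = 8πr · 2
At r = 27: dS/dt = 432π cm²/s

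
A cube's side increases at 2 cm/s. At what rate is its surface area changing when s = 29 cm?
696 cm²/s

A = 6s²
dA/dt = 12s · ds/dt = 12·29·2 = 696 cm²/s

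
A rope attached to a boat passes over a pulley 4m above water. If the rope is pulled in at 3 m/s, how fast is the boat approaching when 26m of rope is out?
13√165/55 ≈ 3.036 m/s

rope² = x² + 4²
x = √(26² - 4²) = 2√165
dx/dt = (rope/x) · d(rope)/dt = (26/(2√165)) · (-3) = -13√165/55 m/s
The boat approaches at 13√165/55 ≈ 3.036 m/s.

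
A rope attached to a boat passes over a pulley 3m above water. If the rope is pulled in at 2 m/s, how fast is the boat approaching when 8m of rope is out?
16√55/55 ≈ 2.157 m/s

rope² = x² + 3²
x = √(8² - 3²) = √55
dx/dt = (rope/x) · d(rope)/dt = (8/√55) · (-2) = -16√55/55 m/s
The boat approaches at 16√55/55 ≈ 2.157 m/s.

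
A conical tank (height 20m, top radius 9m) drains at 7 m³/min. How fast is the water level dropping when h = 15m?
112/(729π) ≈ 0.0489 m/min

r/h = 9/20, so r = (9/20)h
V = (1/3)πr²h = (1/3)π((9/20)h)²h = (27/400)πh³
dV/dh = (81/400)πh²
dh/dt = (dV/dt)/(dV/dh) = -7/((81/400)π·15²) = -112/(729π) m/min
The level is dropping at 112/(729π) ≈ 0.0489 m/min.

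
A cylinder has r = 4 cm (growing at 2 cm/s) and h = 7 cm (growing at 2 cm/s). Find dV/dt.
144π cm³/s

V = πr²h
dV/dt = 2πrh·dr/dt + πr²·dh/dt
= 2π(4)(7)(2) + π(4)²(2)
= 144π cm³/s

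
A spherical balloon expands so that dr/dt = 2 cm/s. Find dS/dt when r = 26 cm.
416π cm²/s

S = 4πr²
dS/dt = dS/dr · dr/dt = 8πr · 2
At r = 26: dS/dt = 416π cm²/s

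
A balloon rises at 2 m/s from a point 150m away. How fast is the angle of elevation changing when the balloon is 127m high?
0.007766 rad/s

tan(θ) = y/150
sec²(θ) · dθ/dt = (1/150) · dy/dt
dθ/dt = cos²(θ)/150 · 2 = 150/(150² + 127²) · 2
dθ/dt = 0.007766 rad/s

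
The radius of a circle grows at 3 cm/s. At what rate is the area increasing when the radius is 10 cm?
60π cm²/s

A = πr²
dA/dt = 2πr · dr/dt = 2π(10)(3) = 60π cm²/s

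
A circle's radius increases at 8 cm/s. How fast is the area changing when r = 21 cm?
336π cm²/s

A = πr²
dA/dt = 2πr · dr/dt = 2π(21)(8) = 336π cm²/s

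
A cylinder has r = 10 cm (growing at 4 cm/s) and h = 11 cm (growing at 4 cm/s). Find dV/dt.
1280π cm³/s

V = πr²h
dV/dt = 2πrh·dr/dt + πr²·dh/dt
= 2π(10)(11)(4) + π(10)²(4)
= 1280π cm³/s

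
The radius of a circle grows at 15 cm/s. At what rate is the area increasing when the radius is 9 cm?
270π cm²/s

A = πr²
dA/dt = 2πr · dr/dt = 2π(9)(15) = 270π cm²/s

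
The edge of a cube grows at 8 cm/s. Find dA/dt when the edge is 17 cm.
1632 cm²/s

A = 6s²
dA/dt = 12s · ds/dt = 12·17·8 = 1632 cm²/s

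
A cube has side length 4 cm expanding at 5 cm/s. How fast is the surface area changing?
240 cm²/s

A = 6s²
dA/dt = 12s · ds/dt = 12·4·5 = 240 cm²/s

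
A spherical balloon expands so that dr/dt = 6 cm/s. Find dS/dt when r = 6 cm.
288π cm²/s

S = 4πr²
dS/dt = dS/dr · dr/dt = 8πr · 6
At r = 6: dS/dt = 288π cm²/s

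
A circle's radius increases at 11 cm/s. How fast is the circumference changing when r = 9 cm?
22π cm/s

C = 2πr
dC/dt = 2π · dr/dt = 2π · 11 = 22π cm/s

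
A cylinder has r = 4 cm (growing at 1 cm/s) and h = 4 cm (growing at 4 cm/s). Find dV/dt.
96π cm³/s

V = πr²h
dV/dt = 2πrh·dr/dt + πr²·dh/dt
= 2π(4)(4)(1) + π(4)²(4)
= 96π cm³/s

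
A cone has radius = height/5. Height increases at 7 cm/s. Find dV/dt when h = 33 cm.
7623π/25 cm³/s

V = (1/3)π(h/5)²h = πh³/75
dV/dt = πh²/25 · 7
At h = 33: dV/dt = 7623π/25 cm³/s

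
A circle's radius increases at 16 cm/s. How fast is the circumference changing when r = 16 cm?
32π cm/s

C = 2πr
dC/dt = 2π · dr/dt = 2π · 16 = 32π cm/s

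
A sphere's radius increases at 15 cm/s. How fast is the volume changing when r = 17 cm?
17340π cm³/s

V = (4/3)πr³
dV/dt = dV/dr · dr/dt = 4πr² · 15
At r = 17: dV/dt = 17340π cm³/s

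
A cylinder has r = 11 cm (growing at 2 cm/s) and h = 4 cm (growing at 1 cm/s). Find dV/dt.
297π cm³/s

V = πr²h
dV/dt = 2πrh·dr/dt + πr²·dh/dt
= 2π(11)(4)(2) + π(11)²(1)
= 297π cm³/s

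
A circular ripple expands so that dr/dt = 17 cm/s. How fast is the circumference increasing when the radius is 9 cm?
34π cm/s

C = 2πr
dC/dt = 2π · dr/dt = 2π · 17 = 34π cm/s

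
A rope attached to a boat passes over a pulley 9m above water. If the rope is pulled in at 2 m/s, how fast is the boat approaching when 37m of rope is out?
37√322/322 ≈ 2.062 m/s

rope² = x² + 9²
x = √(37² - 9²) = 2√322
dx/dt = (rope/x) · d(rope)/dt = (37/(2√322)) · (-2) = -37√322/322 m/s
The boat approaches at 37√322/322 ≈ 2.062 m/s.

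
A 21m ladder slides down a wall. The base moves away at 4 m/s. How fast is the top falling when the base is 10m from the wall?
40√341/341 ≈ 2.166 m/s

x² + y² = 21²
2x·dx/dt + 2y·dy/dt = 0
dy/dt = -x/y · dx/dt = -10/√341 · 4 = -40√341/341 m/s
The top is descending at 40√341/341 ≈ 2.166 m/s.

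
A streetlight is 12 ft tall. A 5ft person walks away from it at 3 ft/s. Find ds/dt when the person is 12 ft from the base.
15/7 ft/s

By similar triangles: 12/(x+s) = 5/s
Solving: s = 5x/7
ds/dt = 5/7 · dx/dt = 5/7 · 3 = 15/7 ft/s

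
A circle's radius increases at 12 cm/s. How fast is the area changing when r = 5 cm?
120π cm²/s

A = πr²
dA/dt = 2πr · dr/dt = 2π(5)(12) = 120π cm²/s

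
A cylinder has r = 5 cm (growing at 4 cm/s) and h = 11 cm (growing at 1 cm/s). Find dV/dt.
465π cm³/s

V = πr²h
dV/dt = 2πrh·dr/dt + πr²·dh/dt
= 2π(5)(11)(4) + π(5)²(1)
= 465π cm³/s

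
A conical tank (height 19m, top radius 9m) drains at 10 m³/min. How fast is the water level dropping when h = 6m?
1805/(1458π) ≈ 0.3941 m/min

r/h = 9/19, so r = (9/19)h
V = (1/3)πr²h = (1/3)π((9/19)h)²h = (27/361)πh³
dV/dh = (81/361)πh²
dh/dt = (dV/dt)/(dV/dh) = -10/((81/361)π·6²) = -1805/(1458π) m/min
The level is dropping at 1805/(1458π) ≈ 0.3941 m/min.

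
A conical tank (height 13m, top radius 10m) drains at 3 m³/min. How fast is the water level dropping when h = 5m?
507/(2500π) ≈ 0.06455 m/min

r/h = 10/13, so r = (10/13)h
V = (1/3)πr²h = (1/3)π((10/13)h)²h = (100/507)πh³
dV/dh = (100/169)πh²
dh/dt = (dV/dt)/(dV/dh) = -3/((100/169)π·5²) = -507/(2500π) m/min
The level is dropping at 507/(2500π) ≈ 0.06455 m/min.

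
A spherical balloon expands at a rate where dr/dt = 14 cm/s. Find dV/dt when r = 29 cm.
47096π cm³/s

V = (4/3)πr³
dV/dt = dV/dr · dr/dt = 4πr² · 14
At r = 29: dV/dt = 47096π cm³/s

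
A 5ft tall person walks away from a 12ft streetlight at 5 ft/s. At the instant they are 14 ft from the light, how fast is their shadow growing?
25/7 ft/s

By similar triangles: 12/(x+s) = 5/s
Solving: s = 5x/7
ds/dt = 5/7 · dx/dt = 5/7 · 5 = 25/7 ft/s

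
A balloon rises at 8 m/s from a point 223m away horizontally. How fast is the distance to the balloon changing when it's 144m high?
1152√70465/70465 ≈ 4.34 m/s

z² = 223² + y²
z = √(223² + 144²) = √70465
dz/dt = y/z · dy/dt = 144/√70465 · 8 = 1152√70465/70465 ≈ 4.34 m/s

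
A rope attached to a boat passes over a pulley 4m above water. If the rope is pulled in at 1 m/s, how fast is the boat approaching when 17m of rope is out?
17√273/273 ≈ 1.029 m/s

rope² = x² + 4²
x = √(17² - 4²) = √273
dx/dt = (rope/x) · d(rope)/dt = (17/√273) · (-1) = -17√273/273 m/s
The boat approaches at 17√273/273 ≈ 1.029 m/s.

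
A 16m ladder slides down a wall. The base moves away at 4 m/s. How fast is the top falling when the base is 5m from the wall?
20√231/231 ≈ 1.316 m/s

x² + y² = 16²
2x·dx/dt + 2y·dy/dt = 0
dy/dt = -x/y · dx/dt = -5/√231 · 4 = -20√231/231 m/s
The top is descending at 20√231/231 ≈ 1.316 m/s.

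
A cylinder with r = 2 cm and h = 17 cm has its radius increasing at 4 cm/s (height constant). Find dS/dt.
168π cm²/s

S = 2πrh + 2πr² (lateral + bases)
dS/dt = (2πh + 4πr)·dr/dt = (2π·17 + 4π·2)·4
= 168π cm²/s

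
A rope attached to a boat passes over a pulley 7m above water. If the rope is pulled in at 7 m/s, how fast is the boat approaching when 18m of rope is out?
126√11/55 ≈ 7.598 m/s

rope² = x² + 7²
x = √(18² - 7²) = 5√11
dx/dt = (rope/x) · d(rope)/dt = (18/(5√11)) · (-7) = -126√11/55 m/s
The boat approaches at 126√11/55 ≈ 7.598 m/s.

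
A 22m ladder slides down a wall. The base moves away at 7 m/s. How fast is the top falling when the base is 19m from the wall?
133√123/123 ≈ 11.99 m/s

x² + y² = 22²
2x·dx/dt + 2y·dy/dt = 0
dy/dt = -x/y · dx/dt = -19/√123 · 7 = -133√123/123 m/s
The top is descending at 133√123/123 ≈ 11.99 m/s.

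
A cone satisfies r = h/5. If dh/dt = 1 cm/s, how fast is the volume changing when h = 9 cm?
81π/25 cm³/s

V = (1/3)π(h/5)²h = πh³/75
dV/dt = πh²/25 · 1
At h = 9: dV/dt = 81π/25 cm³/s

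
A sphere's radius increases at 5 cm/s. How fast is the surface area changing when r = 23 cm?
920π cm²/s

S = 4πr²
dS/dt = dS/dr · dr/dt = 8πr · 5
At r = 23: dS/dt = 920π cm²/s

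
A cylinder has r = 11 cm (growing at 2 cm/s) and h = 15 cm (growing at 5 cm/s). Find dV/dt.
1265π cm³/s

V = πr²h
dV/dt = 2πrh·dr/dt + πr²·dh/dt
= 2π(11)(15)(2) + π(11)²(5)
= 1265π cm³/s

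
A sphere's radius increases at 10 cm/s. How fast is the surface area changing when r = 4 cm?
320π cm²/s

S = 4πr²
dS/dt = dS/dr · dr/dt = 8πr · 10
At r = 4: dS/dt = 320π cm²/s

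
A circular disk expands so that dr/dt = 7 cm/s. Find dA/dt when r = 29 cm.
406π cm²/s

A = πr²
dA/dt = 2πr · dr/dt = 2π(29)(7) = 406π cm²/s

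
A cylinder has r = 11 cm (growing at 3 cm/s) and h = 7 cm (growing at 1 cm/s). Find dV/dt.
583π cm³/s

V = πr²h
dV/dt = 2πrh·dr/dt + πr²·dh/dt
= 2π(11)(7)(3) + π(11)²(1)
= 583π cm³/s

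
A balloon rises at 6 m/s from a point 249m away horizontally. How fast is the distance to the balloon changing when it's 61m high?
183√65722/32861 ≈ 1.428 m/s

z² = 249² + y²
z = √(249² + 61²) = √65722
dz/dt = y/z · dy/dt = 61/√65722 · 6 = 183√65722/32861 ≈ 1.428 m/s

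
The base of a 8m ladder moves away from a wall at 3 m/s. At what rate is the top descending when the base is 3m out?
9√55/55 ≈ 1.214 m/s

x² + y² = 8²
2x·dx/dt + 2y·dy/dt = 0
dy/dt = -x/y · dx/dt = -3/√55 · 3 = -9√55/55 m/s
The top is descending at 9√55/55 ≈ 1.214 m/s.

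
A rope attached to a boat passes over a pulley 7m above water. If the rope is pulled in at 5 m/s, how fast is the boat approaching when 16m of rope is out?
80√23/69 ≈ 5.56 m/s

rope² = x² + 7²
x = √(16² - 7²) = 3√23
dx/dt = (rope/x) · d(rope)/dt = (16/(3√23)) · (-5) = -80√23/69 m/s
The boat approaches at 80√23/69 ≈ 5.56 m/s.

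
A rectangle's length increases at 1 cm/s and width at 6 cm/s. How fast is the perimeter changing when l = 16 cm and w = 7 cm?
14 cm/s

P = 2(l + w)
dP/dt = 2(dl/dt + dw/dt) = 2(1 + 6) = 14 cm/s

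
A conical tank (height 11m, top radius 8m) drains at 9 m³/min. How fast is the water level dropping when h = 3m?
121/(64π) ≈ 0.6018 m/min

r/h = 8/11, so r = (8/11)h
V = (1/3)πr²h = (1/3)π((8/11)h)²h = (64/363)πh³
dV/dh = (64/121)πh²
dh/dt = (dV/dt)/(dV/dh) = -9/((64/121)π·3²) = -121/(64π) m/min
The level is dropping at 121/(64π) ≈ 0.6018 m/min.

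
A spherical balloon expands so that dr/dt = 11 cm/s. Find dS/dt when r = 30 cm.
2640π cm²/s

S = 4πr²
dS/dt = dS/dr · dr/dt = 8πr · 11
At r = 30: dS/dt = 2640π cm²/s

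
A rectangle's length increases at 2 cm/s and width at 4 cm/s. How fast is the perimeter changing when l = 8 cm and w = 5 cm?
12 cm/s

P = 2(l + w)
dP/dt = 2(dl/dt + dw/dt) = 2(2 + 4) = 12 cm/s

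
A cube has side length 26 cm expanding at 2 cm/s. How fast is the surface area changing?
624 cm²/s

A = 6s²
dA/dt = 12s · ds/dt = 12·26·2 = 624 cm²/s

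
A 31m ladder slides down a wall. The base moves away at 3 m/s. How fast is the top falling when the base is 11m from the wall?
11√210/140 ≈ 1.139 m/s

x² + y² = 31²
2x·dx/dt + 2y·dy/dt = 0
dy/dt = -x/y · dx/dt = -11/(2√210) · 3 = -11√210/140 m/s
The top is descending at 11√210/140 ≈ 1.139 m/s.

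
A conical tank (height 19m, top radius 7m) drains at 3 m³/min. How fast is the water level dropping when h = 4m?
1083/(784π) ≈ 0.4397 m/min

r/h = 7/19, so r = (7/19)h
V = (1/3)πr²h = (1/3)π((7/19)h)²h = (49/1083)πh³
dV/dh = (49/361)πh²
dh/dt = (dV/dt)/(dV/dh) = -3/((49/361)π·4²) = -1083/(784π) m/min
The level is dropping at 1083/(784π) ≈ 0.4397 m/min.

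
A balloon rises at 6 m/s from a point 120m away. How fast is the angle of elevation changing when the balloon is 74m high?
0.036225 rad/s

tan(θ) = y/120
sec²(θ) · dθ/dt = (1/120) · dy/dt
dθ/dt = cos²(θ)/120 · 6 = 120/(120² + 74²) · 6
dθ/dt = 0.036225 rad/s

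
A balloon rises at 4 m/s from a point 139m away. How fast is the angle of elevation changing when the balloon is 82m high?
0.021348 rad/s

tan(θ) = y/139
sec²(θ) · dθ/dt = (1/139) · dy/dt
dθ/dt = cos²(θ)/139 · 4 = 139/(139² + 82²) · 4
dθ/dt = 0.021348 rad/s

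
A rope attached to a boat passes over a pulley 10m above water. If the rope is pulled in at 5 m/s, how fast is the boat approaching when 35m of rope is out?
7√5/3 ≈ 5.217 m/s

rope² = x² + 10²
x = √(35² - 10²) = 15√5
dx/dt = (rope/x) · d(rope)/dt = (35/(15√5)) · (-5) = -7√5/3 m/s
The boat approaches at 7√5/3 ≈ 5.217 m/s.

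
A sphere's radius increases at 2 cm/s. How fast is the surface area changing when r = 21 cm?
336π cm²/s

S = 4πr²
dS/dt = dS/dr · dr/dt = 8πr · 2
At r = 21: dS/dt = 336π cm²/s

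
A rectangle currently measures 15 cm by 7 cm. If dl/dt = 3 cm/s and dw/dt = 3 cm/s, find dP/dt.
12 cm/s

P = 2(l + w)
dP/dt = 2(dl/dt + dw/dt) = 2(3 + 3) = 12 cm/s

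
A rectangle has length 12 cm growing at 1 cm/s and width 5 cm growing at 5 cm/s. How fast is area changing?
65 cm²/s

A = lw
dA/dt = w·dl/dt + l·dw/dt = 5·1 + 12·5 = 65 cm²/s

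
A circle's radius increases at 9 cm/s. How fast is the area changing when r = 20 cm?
360π cm²/s

A = πr²
dA/dt = 2πr · dr/dt = 2π(20)(9) = 360π cm²/s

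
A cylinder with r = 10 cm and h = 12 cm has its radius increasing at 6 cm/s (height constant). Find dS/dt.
384π cm²/s

S = 2πrh + 2πr² (lateral + bases)
dS/dt = (2πh + 4πr)·dr/dt = (2π·12 + 4π·10)·6
= 384π cm²/s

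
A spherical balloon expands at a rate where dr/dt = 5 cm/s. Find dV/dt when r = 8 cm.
1280π cm³/s

V = (4/3)πr³
dV/dt = dV/dr · dr/dt = 4πr² · 5
At r = 8: dV/dt = 1280π cm³/s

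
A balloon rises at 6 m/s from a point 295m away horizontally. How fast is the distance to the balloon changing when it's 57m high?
171√90274/45137 ≈ 1.138 m/s

z² = 295² + y²
z = √(295² + 57²) = √90274
dz/dt = y/z · dy/dt = 57/√90274 · 6 = 171√90274/45137 ≈ 1.138 m/s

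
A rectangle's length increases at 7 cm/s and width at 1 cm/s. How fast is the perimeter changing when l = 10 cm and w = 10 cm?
16 cm/s

P = 2(l + w)
dP/dt = 2(dl/dt + dw/dt) = 2(7 + 1) = 16 cm/s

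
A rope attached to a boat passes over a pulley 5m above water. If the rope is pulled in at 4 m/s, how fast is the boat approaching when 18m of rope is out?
72√299/299 ≈ 4.164 m/s

rope² = x² + 5²
x = √(18² - 5²) = √299
dx/dt = (rope/x) · d(rope)/dt = (18/√299) · (-4) = -72√299/299 m/s
The boat approaches at 72√299/299 ≈ 4.164 m/s.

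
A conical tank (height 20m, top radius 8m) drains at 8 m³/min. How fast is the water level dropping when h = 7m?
50/(49π) ≈ 0.3248 m/min

r/h = 8/20, so r = (2/5)h
V = (1/3)πr²h = (1/3)π((2/5)h)²h = (4/75)πh³
dV/dh = (4/25)πh²
dh/dt = (dV/dt)/(dV/dh) = -8/((4/25)π·7²) = -50/(49π) m/min
The level is dropping at 50/(49π) ≈ 0.3248 m/min.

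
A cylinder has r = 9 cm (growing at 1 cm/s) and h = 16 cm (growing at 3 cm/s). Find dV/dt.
531π cm³/s

V = πr²h
dV/dt = 2πrh·dr/dt + πr²·dh/dt
= 2π(9)(16)(1) + π(9)²(3)
= 531π cm³/s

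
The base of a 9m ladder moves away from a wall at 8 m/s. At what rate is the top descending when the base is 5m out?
10√14/7 ≈ 5.345 m/s

x² + y² = 9²
2x·dx/dt + 2y·dy/dt = 0
dy/dt = -x/y · dx/dt = -5/(2√14) · 8 = -10√14/7 m/s
The top is descending at 10√14/7 ≈ 5.345 m/s.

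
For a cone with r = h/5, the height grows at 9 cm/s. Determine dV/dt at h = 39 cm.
13689π/25 cm³/s

V = (1/3)π(h/5)²h = πh³/75
dV/dt = πh²/25 · 9
At h = 39: dV/dt = 13689π/25 cm³/s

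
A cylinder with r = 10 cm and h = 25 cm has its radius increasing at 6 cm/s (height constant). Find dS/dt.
540π cm²/s

S = 2πrh + 2πr² (lateral + bases)
dS/dt = (2πh + 4πr)·dr/dt = (2π·25 + 4π·10)·6
= 540π cm²/s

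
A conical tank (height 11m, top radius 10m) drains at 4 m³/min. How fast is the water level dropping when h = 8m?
121/(1600π) ≈ 0.02407 m/min

r/h = 10/11, so r = (10/11)h
V = (1/3)πr²h = (1/3)π((10/11)h)²h = (100/363)πh³
dV/dh = (100/121)πh²
dh/dt = (dV/dt)/(dV/dh) = -4/((100/121)π·8²) = -121/(1600π) m/min
The level is dropping at 121/(1600π) ≈ 0.02407 m/min.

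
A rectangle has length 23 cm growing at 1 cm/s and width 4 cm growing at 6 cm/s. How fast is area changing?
142 cm²/s

A = lw
dA/dt = w·dl/dt + l·dw/dt = 4·1 + 23·6 = 142 cm²/s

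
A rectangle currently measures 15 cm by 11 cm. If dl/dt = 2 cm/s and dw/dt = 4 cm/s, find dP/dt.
12 cm/s

P = 2(l + w)
dP/dt = 2(dl/dt + dw/dt) = 2(2 + 4) = 12 cm/s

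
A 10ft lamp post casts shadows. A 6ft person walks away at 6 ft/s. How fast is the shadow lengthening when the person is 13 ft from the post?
9 ft/s

By similar triangles: 10/(x+s) = 6/s
Solving: s = 6x/4
ds/dt = 6/4 · dx/dt = 3/2 · 6 = 9 ft/s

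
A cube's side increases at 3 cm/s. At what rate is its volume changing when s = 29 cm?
7569 cm³/s

V = s³
dV/dt = 3s² · ds/dt = 3·29²·3 = 7569 cm³/s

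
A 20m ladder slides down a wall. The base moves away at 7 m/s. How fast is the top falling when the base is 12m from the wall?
21/4 = 5.25 m/s

x² + y² = 20²
2x·dx/dt + 2y·dy/dt = 0
dy/dt = -x/y · dx/dt = -12/16 · 7 = -21/4 m/s
The top is descending at 21/4 = 5.25 m/s.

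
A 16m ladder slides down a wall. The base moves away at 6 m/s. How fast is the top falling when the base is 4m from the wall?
2√15/5 ≈ 1.549 m/s

x² + y² = 16²
2x·dx/dt + 2y·dy/dt = 0
dy/dt = -x/y · dx/dt = -4/(4√15) · 6 = -2√15/5 m/s
The top is descending at 2√15/5 ≈ 1.549 m/s.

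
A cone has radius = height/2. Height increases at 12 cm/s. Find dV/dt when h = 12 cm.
432π cm³/s

V = (1/3)π(h/2)²h = πh³/12
dV/dt = πh²/4 · 12
At h = 12: dV/dt = 432π cm³/s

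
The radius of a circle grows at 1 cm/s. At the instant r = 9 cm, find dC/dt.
2π cm/s

C = 2πr
dC/dt = 2π · dr/dt = 2π · 1 = 2π cm/s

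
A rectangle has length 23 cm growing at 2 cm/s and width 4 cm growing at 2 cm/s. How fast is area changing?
54 cm²/s

A = lw
dA/dt = w·dl/dt + l·dw/dt = 4·2 + 23·2 = 54 cm²/s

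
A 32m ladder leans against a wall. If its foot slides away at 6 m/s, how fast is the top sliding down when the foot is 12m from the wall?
18√55/55 ≈ 2.427 m/s

x² + y² = 32²
2x·dx/dt + 2y·dy/dt = 0
dy/dt = -x/y · dx/dt = -12/(4√55) · 6 = -18√55/55 m/s
The top is descending at 18√55/55 ≈ 2.427 m/s.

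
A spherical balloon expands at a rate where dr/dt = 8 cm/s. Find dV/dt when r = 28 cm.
25088π cm³/s

V = (4/3)πr³
dV/dt = dV/dr · dr/dt = 4πr² · 8
At r = 28: dV/dt = 25088π cm³/s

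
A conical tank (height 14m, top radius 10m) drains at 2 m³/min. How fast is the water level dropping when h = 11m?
98/(3025π) ≈ 0.01031 m/min

r/h = 10/14, so r = (5/7)h
V = (1/3)πr²h = (1/3)π((5/7)h)²h = (25/147)πh³
dV/dh = (25/49)πh²
dh/dt = (dV/dt)/(dV/dh) = -2/((25/49)π·11²) = -98/(3025π) m/min
The level is dropping at 98/(3025π) ≈ 0.01031 m/min.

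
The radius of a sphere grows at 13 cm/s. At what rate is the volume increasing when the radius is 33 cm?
56628π cm³/s

V = (4/3)πr³
dV/dt = dV/dr · dr/dt = 4πr² · 13
At r = 33: dV/dt = 56628π cm³/s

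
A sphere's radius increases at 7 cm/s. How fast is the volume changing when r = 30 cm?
25200π cm³/s

V = (4/3)πr³
dV/dt = dV/dr · dr/dt = 4πr² · 7
At r = 30: dV/dt = 25200π cm³/s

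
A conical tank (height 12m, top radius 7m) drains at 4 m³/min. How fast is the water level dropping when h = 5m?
576/(1225π) ≈ 0.1497 m/min

r/h = 7/12, so r = (7/12)h
V = (1/3)πr²h = (1/3)π((7/12)h)²h = (49/432)πh³
dV/dh = (49/144)πh²
dh/dt = (dV/dt)/(dV/dh) = -4/((49/144)π·5²) = -576/(1225π) m/min
The level is dropping at 576/(1225π) ≈ 0.1497 m/min.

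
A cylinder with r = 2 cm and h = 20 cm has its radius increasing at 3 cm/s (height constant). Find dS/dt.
144π cm²/s

S = 2πrh + 2πr² (lateral + bases)
dS/dt = (2πh + 4πr)·dr/dt = (2π·20 + 4π·2)·3
= 144π cm²/s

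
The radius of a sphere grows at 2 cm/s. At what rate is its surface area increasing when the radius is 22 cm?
352π cm²/s

S = 4πr²
dS/dt = dS/dr · dr/dt = 8πr · 2
At r = 22: dS/dt = 352π cm²/s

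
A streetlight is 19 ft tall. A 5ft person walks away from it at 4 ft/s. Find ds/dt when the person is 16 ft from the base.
10/7 ft/s

By similar triangles: 19/(x+s) = 5/s
Solving: s = 5x/14
ds/dt = 5/14 · dx/dt = 5/14 · 4 = 10/7 ft/s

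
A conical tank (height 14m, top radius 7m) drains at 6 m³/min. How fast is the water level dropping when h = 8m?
3/(8π) ≈ 0.1194 m/min

r/h = 7/14, so r = (1/2)h
V = (1/3)πr²h = (1/3)π((1/2)h)²h = (1/12)πh³
dV/dh = (1/4)πh²
dh/dt = (dV/dt)/(dV/dh) = -6/((1/4)π·8²) = -3/(8π) m/min
The level is dropping at 3/(8π) ≈ 0.1194 m/min.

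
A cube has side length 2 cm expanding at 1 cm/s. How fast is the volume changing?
12 cm³/s

V = s³
dV/dt = 3s² · ds/dt = 3·2²·1 = 12 cm³/s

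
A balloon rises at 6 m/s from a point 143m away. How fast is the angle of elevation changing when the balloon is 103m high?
0.027626 rad/s

tan(θ) = y/143
sec²(θ) · dθ/dt = (1/143) · dy/dt
dθ/dt = cos²(θ)/143 · 6 = 143/(143² + 103²) · 6
dθ/dt = 0.027626 rad/s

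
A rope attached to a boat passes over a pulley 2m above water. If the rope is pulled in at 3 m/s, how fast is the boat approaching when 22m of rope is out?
11√30/20 ≈ 3.012 m/s

rope² = x² + 2²
x = √(22² - 2²) = 4√30
dx/dt = (rope/x) · d(rope)/dt = (22/(4√30)) · (-3) = -11√30/20 m/s
The boat approaches at 11√30/20 ≈ 3.012 m/s.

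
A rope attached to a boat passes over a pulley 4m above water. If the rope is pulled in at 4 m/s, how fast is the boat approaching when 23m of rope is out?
92√57/171 ≈ 4.062 m/s

rope² = x² + 4²
x = √(23² - 4²) = 3√57
dx/dt = (rope/x) · d(rope)/dt = (23/(3√57)) · (-4) = -92√57/171 m/s
The boat approaches at 92√57/171 ≈ 4.062 m/s.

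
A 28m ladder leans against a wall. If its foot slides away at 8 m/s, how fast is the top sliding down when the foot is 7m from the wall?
8√15/15 ≈ 2.066 m/s

x² + y² = 28²
2x·dx/dt + 2y·dy/dt = 0
dy/dt = -x/y · dx/dt = -7/(7√15) · 8 = -8√15/15 m/s
The top is descending at 8√15/15 ≈ 2.066 m/s.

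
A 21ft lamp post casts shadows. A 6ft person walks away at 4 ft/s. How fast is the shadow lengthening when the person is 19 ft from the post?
8/5 ft/s

By similar triangles: 21/(x+s) = 6/s
Solving: s = 6x/15
ds/dt = 6/15 · dx/dt = 2/5 · 4 = 8/5 ft/s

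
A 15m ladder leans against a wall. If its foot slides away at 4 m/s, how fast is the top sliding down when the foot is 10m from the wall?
8√5/5 ≈ 3.578 m/s

x² + y² = 15²
2x·dx/dt + 2y·dy/dt = 0
dy/dt = -x/y · dx/dt = -10/(5√5) · 4 = -8√5/5 m/s
The top is descending at 8√5/5 ≈ 3.578 m/s.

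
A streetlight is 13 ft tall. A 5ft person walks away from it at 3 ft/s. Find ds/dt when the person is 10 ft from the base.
15/8 ft/s

By similar triangles: 13/(x+s) = 5/s
Solving: s = 5x/8
ds/dt = 5/8 · dx/dt = 5/8 · 3 = 15/8 ft/s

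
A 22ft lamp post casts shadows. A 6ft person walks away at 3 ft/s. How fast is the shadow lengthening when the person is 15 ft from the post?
9/8 ft/s

By similar triangles: 22/(x+s) = 6/s
Solving: s = 6x/16
ds/dt = 6/16 · dx/dt = 3/8 · 3 = 9/8 ft/s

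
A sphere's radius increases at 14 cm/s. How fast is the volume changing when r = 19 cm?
20216π cm³/s

V = (4/3)πr³
dV/dt = dV/dr · dr/dt = 4πr² · 14
At r = 19: dV/dt = 20216π cm³/s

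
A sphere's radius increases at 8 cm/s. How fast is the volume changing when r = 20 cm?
12800π cm³/s

V = (4/3)πr³
dV/dt = dV/dr · dr/dt = 4πr² · 8
At r = 20: dV/dt = 12800π cm³/s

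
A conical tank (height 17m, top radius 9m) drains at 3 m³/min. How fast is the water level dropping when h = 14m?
289/(5292π) ≈ 0.01738 m/min

r/h = 9/17, so r = (9/17)h
V = (1/3)πr²h = (1/3)π((9/17)h)²h = (27/289)πh³
dV/dh = (81/289)πh²
dh/dt = (dV/dt)/(dV/dh) = -3/((81/289)π·14²) = -289/(5292π) m/min
The level is dropping at 289/(5292π) ≈ 0.01738 m/min.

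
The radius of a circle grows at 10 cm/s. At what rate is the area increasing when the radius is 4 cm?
80π cm²/s

A = πr²
dA/dt = 2πr · dr/dt = 2π(4)(10) = 80π cm²/s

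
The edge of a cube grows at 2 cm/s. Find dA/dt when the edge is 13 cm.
312 cm²/s

A = 6s²
dA/dt = 12s · ds/dt = 12·13·2 = 312 cm²/s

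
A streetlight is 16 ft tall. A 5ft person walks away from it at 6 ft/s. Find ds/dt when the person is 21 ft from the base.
30/11 ft/s

By similar triangles: 16/(x+s) = 5/s
Solving: s = 5x/11
ds/dt = 5/11 · dx/dt = 5/11 · 6 = 30/11 ft/s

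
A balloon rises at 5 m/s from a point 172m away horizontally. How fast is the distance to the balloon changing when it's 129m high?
3 m/s

z² = 172² + y²
z = √(172² + 129²) = 215
dz/dt = y/z · dy/dt = 129/215 · 5 = 3 m/s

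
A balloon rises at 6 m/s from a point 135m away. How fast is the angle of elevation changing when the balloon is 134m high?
0.022387 rad/s

tan(θ) = y/135
sec²(θ) · dθ/dt = (1/135) · dy/dt
dθ/dt = cos²(θ)/135 · 6 = 135/(135² + 134²) · 6
dθ/dt = 0.022387 rad/s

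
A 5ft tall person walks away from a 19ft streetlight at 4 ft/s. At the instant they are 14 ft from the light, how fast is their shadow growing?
10/7 ft/s

By similar triangles: 19/(x+s) = 5/s
Solving: s = 5x/14
ds/dt = 5/14 · dx/dt = 5/14 · 4 = 10/7 ft/s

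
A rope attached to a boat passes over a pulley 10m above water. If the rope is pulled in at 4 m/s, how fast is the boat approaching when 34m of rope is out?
17√66/33 ≈ 4.185 m/s

rope² = x² + 10²
x = √(34² - 10²) = 4√66
dx/dt = (rope/x) · d(rope)/dt = (34/(4√66)) · (-4) = -17√66/33 m/s
The boat approaches at 17√66/33 ≈ 4.185 m/s.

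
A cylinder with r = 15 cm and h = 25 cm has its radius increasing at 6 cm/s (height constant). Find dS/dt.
660π cm²/s

S = 2πrh + 2πr² (lateral + bases)
dS/dt = (2πh + 4πr)·dr/dt = (2π·25 + 4π·15)·6
= 660π cm²/s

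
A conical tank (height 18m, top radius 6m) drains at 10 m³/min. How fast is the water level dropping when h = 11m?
90/(121π) ≈ 0.2368 m/min

r/h = 6/18, so r = (1/3)h
V = (1/3)πr²h = (1/3)π((1/3)h)²h = (1/27)πh³
dV/dh = (1/9)πh²
dh/dt = (dV/dt)/(dV/dh) = -10/((1/9)π·11²) = -90/(121π) m/min
The level is dropping at 90/(121π) ≈ 0.2368 m/min.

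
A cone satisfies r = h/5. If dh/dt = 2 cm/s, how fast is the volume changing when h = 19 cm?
722π/25 cm³/s

V = (1/3)π(h/5)²h = πh³/75
dV/dt = πh²/25 · 2
At h = 19: dV/dt = 722π/25 cm³/s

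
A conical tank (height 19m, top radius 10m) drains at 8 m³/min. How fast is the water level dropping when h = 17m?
722/(7225π) ≈ 0.03181 m/min

r/h = 10/19, so r = (10/19)h
V = (1/3)πr²h = (1/3)π((10/19)h)²h = (100/1083)πh³
dV/dh = (100/361)πh²
dh/dt = (dV/dt)/(dV/dh) = -8/((100/361)π·17²) = -722/(7225π) m/min
The level is dropping at 722/(7225π) ≈ 0.03181 m/min.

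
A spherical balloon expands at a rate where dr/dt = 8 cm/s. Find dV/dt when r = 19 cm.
11552π cm³/s

V = (4/3)πr³
dV/dt = dV/dr · dr/dt = 4πr² · 8
At r = 19: dV/dt = 11552π cm³/s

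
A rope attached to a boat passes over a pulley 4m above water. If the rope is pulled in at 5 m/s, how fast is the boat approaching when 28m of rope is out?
35√3/12 ≈ 5.052 m/s

rope² = x² + 4²
x = √(28² - 4²) = 16√3
dx/dt = (rope/x) · d(rope)/dt = (28/(16√3)) · (-5) = -35√3/12 m/s
The boat approaches at 35√3/12 ≈ 5.052 m/s.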